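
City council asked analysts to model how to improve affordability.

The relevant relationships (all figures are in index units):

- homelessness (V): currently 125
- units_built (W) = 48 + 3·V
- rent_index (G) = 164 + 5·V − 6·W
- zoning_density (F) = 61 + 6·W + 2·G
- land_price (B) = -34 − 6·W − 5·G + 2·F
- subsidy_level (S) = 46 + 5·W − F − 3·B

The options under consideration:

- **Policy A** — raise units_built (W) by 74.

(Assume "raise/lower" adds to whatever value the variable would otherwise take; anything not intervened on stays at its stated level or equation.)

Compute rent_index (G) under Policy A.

Policy A (W + 74):
  V = 125
  W = 48 + 3·125 (+74 from intervention) = 497
  G = 164 + 5·125 − 6·497 = -2193

-2193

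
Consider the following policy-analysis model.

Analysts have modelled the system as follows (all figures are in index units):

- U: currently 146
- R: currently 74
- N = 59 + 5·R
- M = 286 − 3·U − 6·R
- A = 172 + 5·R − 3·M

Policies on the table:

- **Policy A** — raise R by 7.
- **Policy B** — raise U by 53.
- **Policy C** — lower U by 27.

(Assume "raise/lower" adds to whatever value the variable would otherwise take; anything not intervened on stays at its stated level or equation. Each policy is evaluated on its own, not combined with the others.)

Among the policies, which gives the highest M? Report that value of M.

-515

Policy A (R + 7):
  U = 146
  R = 74 + 7 = 81
  M = 286 − 3·146 − 6·81 = -638
Policy B (U + 53):
  U = 146 + 53 = 199
  R = 74
  M = 286 − 3·199 − 6·74 = -755
Policy C (U − 27):
  U = 146 − 27 = 119
  R = 74
  M = 286 − 3·119 − 6·74 = -515
Comparing — Policy A: M=-638, Policy B: M=-755, Policy C: M=-515. Highest is -515 (Policy C).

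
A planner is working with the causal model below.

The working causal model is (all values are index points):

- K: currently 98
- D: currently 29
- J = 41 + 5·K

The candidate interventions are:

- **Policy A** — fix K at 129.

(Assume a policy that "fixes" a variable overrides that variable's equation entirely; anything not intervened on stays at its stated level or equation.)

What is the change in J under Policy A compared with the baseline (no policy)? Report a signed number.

Baseline:
  K = 98
  J = 41 + 5·98 = 531
Policy A (K := 129):
  K = 129
  J = 41 + 5·129 = 686
Change in J: 686 − 531 = 155

155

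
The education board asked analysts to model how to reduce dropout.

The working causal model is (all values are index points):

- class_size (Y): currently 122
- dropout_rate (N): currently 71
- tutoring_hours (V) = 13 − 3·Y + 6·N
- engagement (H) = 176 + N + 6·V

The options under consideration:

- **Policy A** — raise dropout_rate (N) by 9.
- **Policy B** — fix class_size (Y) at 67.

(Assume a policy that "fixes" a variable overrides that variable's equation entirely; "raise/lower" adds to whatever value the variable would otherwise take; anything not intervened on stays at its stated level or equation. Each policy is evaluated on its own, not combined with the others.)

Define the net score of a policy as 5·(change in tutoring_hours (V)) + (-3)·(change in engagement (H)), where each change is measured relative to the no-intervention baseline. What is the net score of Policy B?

-2145

Baseline:
  Y = 122
  N = 71
  V = 13 − 3·122 + 6·71 = 73
  H = 176 + 71 + 6·73 = 685
Policy B (Y := 67):
  Y = 67
  N = 71
  V = 13 − 3·67 + 6·71 = 238
  H = 176 + 71 + 6·238 = 1675
ΔV = 238 − 73 = 165; ΔH = 1675 − 685 = 990
Score = 5·165 + (-3)·990 = -2145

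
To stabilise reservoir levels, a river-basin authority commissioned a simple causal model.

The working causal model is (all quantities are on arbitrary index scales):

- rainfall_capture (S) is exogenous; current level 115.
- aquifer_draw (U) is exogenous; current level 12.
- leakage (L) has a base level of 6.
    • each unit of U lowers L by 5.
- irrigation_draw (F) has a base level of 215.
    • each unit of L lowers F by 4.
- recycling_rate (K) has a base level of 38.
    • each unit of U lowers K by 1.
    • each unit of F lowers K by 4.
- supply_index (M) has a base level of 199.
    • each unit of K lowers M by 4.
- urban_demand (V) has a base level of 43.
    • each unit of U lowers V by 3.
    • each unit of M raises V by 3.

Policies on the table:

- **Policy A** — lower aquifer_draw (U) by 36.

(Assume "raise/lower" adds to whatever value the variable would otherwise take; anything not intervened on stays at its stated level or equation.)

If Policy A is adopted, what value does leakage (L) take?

126

Policy A (U − 36):
  U = 12 − 36 = -24
  L = 6 − 5·(-24) = 126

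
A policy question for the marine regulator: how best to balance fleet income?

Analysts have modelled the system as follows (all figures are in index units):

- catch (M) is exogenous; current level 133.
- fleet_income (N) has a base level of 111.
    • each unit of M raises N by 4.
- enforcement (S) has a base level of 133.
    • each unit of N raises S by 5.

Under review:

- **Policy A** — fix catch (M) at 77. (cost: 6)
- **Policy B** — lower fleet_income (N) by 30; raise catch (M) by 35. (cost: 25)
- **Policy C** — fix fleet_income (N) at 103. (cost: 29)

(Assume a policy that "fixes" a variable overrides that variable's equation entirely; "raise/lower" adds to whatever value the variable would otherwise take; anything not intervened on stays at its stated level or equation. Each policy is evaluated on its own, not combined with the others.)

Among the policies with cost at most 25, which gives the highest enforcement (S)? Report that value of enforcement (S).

3898

Policy A (M := 77):
  M = 77
  N = 111 + 4·77 = 419
  S = 133 + 5·419 = 2228
Policy B (N − 30, M + 35):
  M = 133 + 35 = 168
  N = 111 + 4·168 (−30 from intervention) = 753
  S = 133 + 5·753 = 3898
Comparing — Policy A: S=2228, Policy B: S=3898. Highest is 3898 (Policy B).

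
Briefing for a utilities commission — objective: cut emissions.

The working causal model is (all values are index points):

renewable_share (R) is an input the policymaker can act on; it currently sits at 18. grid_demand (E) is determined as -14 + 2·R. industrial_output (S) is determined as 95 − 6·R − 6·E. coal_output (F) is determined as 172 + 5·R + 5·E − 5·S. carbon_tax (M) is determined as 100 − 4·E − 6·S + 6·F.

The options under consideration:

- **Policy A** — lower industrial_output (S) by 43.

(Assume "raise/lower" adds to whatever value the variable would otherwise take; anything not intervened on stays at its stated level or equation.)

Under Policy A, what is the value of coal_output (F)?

Policy A (S − 43):
  R = 18
  E = -14 + 2·18 = 22
  S = 95 − 6·18 − 6·22 (−43 from intervention) = -188
  F = 172 + 5·18 + 5·22 − 5·(-188) = 1312

1312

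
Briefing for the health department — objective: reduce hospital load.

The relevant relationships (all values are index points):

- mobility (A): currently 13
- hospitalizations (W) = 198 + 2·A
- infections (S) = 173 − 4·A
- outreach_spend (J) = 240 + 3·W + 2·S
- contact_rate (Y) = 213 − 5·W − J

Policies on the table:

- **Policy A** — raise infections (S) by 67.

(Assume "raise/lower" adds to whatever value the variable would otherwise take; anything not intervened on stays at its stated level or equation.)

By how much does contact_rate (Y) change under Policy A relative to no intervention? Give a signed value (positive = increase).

-134

Baseline:
  A = 13
  W = 198 + 2·13 = 224
  S = 173 − 4·13 = 121
  J = 240 + 3·224 + 2·121 = 1154
  Y = 213 − 5·224 − 1154 = -2061
Policy A (S + 67):
  A = 13
  W = 198 + 2·13 = 224
  S = 173 − 4·13 (+67 from intervention) = 188
  J = 240 + 3·224 + 2·188 = 1288
  Y = 213 − 5·224 − 1288 = -2195
Change in Y: -2195 − (-2061) = -134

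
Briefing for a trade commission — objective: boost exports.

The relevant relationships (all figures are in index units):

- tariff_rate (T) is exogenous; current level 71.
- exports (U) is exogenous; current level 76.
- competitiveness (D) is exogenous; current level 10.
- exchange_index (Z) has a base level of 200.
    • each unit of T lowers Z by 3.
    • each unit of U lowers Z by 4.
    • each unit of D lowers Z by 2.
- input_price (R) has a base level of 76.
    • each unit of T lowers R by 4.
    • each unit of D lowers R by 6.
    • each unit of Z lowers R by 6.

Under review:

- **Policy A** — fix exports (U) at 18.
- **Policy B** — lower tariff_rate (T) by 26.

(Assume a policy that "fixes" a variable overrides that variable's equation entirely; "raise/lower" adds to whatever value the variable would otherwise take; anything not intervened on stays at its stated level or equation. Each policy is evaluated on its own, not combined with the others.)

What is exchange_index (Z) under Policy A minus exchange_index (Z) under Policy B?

Policy A (U := 18):
  T = 71
  U = 18
  D = 10
  Z = 200 − 3·71 − 4·18 − 2·10 = -105
Policy B (T − 26):
  T = 71 − 26 = 45
  U = 76
  D = 10
  Z = 200 − 3·45 − 4·76 − 2·10 = -259
Z: -105 − (-259) = 154

154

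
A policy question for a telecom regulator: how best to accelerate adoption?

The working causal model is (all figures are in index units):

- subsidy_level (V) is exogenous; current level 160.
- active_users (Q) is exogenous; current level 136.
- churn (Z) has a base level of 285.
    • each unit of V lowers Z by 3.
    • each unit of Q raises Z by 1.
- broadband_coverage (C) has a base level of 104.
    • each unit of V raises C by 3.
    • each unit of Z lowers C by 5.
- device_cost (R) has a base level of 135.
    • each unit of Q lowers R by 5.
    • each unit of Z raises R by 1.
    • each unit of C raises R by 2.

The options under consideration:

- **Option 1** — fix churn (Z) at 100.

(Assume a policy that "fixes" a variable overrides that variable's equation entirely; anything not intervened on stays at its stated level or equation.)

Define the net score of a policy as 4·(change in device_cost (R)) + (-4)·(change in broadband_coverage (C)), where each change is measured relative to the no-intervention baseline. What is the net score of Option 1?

Baseline:
  V = 160
  Q = 136
  Z = 285 − 3·160 + 136 = -59
  C = 104 + 3·160 − 5·(-59) = 879
  R = 135 − 5·136 + (-59) + 2·879 = 1154
Option 1 (Z := 100):
  V = 160
  Q = 136
  Z = 100
  C = 104 + 3·160 − 5·100 = 84
  R = 135 − 5·136 + 100 + 2·84 = -277
ΔR = -277 − 1154 = -1431; ΔC = 84 − 879 = -795
Score = 4·(-1431) + (-4)·(-795) = -2544

-2544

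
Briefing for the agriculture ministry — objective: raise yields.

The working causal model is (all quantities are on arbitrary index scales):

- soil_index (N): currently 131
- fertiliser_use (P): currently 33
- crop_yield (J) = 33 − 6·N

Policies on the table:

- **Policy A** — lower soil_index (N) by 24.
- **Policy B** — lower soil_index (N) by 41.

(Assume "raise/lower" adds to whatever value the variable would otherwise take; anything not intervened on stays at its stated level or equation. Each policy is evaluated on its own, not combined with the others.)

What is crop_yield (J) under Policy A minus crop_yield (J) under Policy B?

-102

Policy A (N − 24):
  N = 131 − 24 = 107
  J = 33 − 6·107 = -609
Policy B (N − 41):
  N = 131 − 41 = 90
  J = 33 − 6·90 = -507
J: -609 − (-507) = -102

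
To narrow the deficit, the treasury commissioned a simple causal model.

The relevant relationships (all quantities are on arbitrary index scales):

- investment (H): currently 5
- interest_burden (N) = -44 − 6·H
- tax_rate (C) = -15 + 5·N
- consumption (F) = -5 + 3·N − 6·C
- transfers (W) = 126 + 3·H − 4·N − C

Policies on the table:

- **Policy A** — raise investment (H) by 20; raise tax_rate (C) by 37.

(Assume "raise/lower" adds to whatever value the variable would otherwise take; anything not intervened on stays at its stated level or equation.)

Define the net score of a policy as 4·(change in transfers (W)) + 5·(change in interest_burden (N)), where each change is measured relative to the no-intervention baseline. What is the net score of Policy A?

3812

Baseline:
  H = 5
  N = -44 − 6·5 = -74
  C = -15 + 5·(-74) = -385
  W = 126 + 3·5 − 4·(-74) − (-385) = 822
Policy A (H + 20, C + 37):
  H = 5 + 20 = 25
  N = -44 − 6·25 = -194
  C = -15 + 5·(-194) (+37 from intervention) = -948
  W = 126 + 3·25 − 4·(-194) − (-948) = 1925
ΔW = 1925 − 822 = 1103; ΔN = -194 − (-74) = -120
Score = 4·1103 + 5·(-120) = 3812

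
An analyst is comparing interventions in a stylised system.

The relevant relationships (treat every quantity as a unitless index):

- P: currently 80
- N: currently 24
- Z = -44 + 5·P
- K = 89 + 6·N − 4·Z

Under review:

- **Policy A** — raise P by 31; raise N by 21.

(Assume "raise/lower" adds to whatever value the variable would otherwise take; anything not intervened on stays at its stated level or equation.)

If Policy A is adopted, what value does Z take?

511

Policy A (P + 31, N + 21):
  P = 80 + 31 = 111
  Z = -44 + 5·111 = 511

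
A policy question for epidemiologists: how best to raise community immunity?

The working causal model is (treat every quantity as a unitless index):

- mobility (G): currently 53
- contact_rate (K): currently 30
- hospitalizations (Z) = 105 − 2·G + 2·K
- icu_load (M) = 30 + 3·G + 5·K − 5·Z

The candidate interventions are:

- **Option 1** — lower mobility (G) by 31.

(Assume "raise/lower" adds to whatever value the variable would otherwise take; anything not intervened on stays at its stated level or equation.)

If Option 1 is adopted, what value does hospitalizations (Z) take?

Option 1 (G − 31):
  G = 53 − 31 = 22
  K = 30
  Z = 105 − 2·22 + 2·30 = 121

121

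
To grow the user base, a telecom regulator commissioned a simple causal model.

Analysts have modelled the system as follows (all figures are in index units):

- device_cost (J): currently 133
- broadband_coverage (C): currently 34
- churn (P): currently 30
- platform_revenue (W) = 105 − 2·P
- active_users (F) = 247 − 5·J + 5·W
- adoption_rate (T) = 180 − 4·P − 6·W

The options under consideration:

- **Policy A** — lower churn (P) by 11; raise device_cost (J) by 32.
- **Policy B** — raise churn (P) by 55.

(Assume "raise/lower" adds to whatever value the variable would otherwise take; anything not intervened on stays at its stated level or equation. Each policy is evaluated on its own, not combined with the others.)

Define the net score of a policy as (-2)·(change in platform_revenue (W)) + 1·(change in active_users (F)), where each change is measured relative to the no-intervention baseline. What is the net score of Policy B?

-330

Baseline:
  J = 133
  P = 30
  W = 105 − 2·30 = 45
  F = 247 − 5·133 + 5·45 = -193
Policy B (P + 55):
  J = 133
  P = 30 + 55 = 85
  W = 105 − 2·85 = -65
  F = 247 − 5·133 + 5·(-65) = -743
ΔW = -65 − 45 = -110; ΔF = -743 − (-193) = -550
Score = (-2)·(-110) + 1·(-550) = -330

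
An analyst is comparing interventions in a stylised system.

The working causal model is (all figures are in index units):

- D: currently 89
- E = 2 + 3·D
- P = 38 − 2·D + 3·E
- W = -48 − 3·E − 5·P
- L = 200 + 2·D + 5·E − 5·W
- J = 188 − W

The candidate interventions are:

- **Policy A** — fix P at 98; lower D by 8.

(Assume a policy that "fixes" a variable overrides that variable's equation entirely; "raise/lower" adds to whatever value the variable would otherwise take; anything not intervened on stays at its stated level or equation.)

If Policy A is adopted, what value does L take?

7952

Policy A (P := 98, D − 8):
  D = 89 − 8 = 81
  E = 2 + 3·81 = 245
  P = 98
  W = -48 − 3·245 − 5·98 = -1273
  L = 200 + 2·81 + 5·245 − 5·(-1273) = 7952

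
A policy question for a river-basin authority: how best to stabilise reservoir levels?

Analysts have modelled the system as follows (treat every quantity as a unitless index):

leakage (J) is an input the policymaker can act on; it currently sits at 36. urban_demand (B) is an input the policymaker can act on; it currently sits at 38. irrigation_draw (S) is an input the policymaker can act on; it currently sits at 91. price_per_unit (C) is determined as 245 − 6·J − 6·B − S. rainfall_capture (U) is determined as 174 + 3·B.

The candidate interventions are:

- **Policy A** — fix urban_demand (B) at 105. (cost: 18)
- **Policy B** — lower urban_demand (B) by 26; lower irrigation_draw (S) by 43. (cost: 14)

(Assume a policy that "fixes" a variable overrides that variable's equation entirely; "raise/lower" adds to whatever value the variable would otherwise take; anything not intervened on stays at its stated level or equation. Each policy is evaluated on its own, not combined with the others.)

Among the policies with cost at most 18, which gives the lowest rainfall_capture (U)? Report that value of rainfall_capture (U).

210

Policy A (B := 105):
  B = 105
  U = 174 + 3·105 = 489
Policy B (B − 26, S − 43):
  B = 38 − 26 = 12
  U = 174 + 3·12 = 210
Comparing — Policy A: U=489, Policy B: U=210. Lowest is 210 (Policy B).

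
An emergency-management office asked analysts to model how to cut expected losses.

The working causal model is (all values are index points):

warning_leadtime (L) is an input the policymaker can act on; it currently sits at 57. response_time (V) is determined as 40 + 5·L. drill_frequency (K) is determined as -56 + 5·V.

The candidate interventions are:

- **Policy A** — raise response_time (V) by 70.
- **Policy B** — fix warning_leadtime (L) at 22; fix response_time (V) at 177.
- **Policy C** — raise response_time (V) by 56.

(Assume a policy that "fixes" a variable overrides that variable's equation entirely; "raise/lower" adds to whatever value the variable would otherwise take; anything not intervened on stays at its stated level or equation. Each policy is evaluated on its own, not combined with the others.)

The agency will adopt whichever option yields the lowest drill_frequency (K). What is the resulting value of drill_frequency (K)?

829

Policy A (V + 70):
  L = 57
  V = 40 + 5·57 (+70 from intervention) = 395
  K = -56 + 5·395 = 1919
Policy B (L := 22, V := 177):
  L = 22
  V = 177
  K = -56 + 5·177 = 829
Policy C (V + 56):
  L = 57
  V = 40 + 5·57 (+56 from intervention) = 381
  K = -56 + 5·381 = 1849
Comparing — Policy A: K=1919, Policy B: K=829, Policy C: K=1849. Lowest is 829 (Policy B).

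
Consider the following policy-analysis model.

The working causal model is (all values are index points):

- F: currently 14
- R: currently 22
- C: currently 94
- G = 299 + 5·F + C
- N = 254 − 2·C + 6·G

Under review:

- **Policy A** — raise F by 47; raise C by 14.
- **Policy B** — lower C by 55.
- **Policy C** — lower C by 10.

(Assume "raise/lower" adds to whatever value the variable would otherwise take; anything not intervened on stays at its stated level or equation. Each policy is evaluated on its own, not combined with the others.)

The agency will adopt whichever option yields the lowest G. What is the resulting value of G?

408

Policy A (F + 47, C + 14):
  F = 14 + 47 = 61
  C = 94 + 14 = 108
  G = 299 + 5·61 + 108 = 712
Policy B (C − 55):
  F = 14
  C = 94 − 55 = 39
  G = 299 + 5·14 + 39 = 408
Policy C (C − 10):
  F = 14
  C = 94 − 10 = 84
  G = 299 + 5·14 + 84 = 453
Comparing — Policy A: G=712, Policy B: G=408, Policy C: G=453. Lowest is 408 (Policy B).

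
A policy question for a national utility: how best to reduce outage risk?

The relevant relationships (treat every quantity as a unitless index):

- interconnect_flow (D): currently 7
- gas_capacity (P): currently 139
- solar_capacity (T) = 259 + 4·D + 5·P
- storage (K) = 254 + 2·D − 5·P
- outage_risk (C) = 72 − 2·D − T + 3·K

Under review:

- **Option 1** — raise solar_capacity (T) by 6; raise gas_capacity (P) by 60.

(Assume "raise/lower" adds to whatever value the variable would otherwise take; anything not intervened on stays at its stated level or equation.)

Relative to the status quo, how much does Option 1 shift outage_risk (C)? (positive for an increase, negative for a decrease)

Baseline:
  D = 7
  P = 139
  T = 259 + 4·7 + 5·139 = 982
  K = 254 + 2·7 − 5·139 = -427
  C = 72 − 2·7 − 982 + 3·(-427) = -2205
Option 1 (T + 6, P + 60):
  D = 7
  P = 139 + 60 = 199
  T = 259 + 4·7 + 5·199 (+6 from intervention) = 1288
  K = 254 + 2·7 − 5·199 = -727
  C = 72 − 2·7 − 1288 + 3·(-727) = -3411
Change in C: -3411 − (-2205) = -1206

-1206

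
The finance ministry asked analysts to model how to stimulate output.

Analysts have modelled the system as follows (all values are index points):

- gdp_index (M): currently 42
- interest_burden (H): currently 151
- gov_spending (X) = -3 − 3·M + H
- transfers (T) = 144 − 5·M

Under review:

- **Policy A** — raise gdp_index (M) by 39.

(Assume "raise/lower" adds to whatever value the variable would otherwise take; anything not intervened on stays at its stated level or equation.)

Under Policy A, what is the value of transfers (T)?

Policy A (M + 39):
  M = 42 + 39 = 81
  T = 144 − 5·81 = -261

-261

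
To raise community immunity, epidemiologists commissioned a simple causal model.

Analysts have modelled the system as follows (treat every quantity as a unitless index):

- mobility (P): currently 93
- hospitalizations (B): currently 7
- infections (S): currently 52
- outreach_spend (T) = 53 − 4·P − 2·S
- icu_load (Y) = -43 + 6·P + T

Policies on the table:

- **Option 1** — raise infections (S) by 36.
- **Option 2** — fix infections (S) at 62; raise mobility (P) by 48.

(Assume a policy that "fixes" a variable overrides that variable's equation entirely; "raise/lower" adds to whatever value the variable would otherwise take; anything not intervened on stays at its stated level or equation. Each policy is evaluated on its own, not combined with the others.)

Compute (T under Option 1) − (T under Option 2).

Option 1 (S + 36):
  P = 93
  S = 52 + 36 = 88
  T = 53 − 4·93 − 2·88 = -495
Option 2 (S := 62, P + 48):
  P = 93 + 48 = 141
  S = 62
  T = 53 − 4·141 − 2·62 = -635
T: -495 − (-635) = 140

140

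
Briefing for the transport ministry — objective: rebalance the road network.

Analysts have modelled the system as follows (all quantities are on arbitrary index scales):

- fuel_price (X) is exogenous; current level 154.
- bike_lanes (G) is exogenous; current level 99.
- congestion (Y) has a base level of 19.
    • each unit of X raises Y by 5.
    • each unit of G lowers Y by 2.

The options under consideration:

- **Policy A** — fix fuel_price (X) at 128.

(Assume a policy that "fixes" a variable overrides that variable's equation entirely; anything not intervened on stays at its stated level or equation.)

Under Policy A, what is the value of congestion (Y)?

Policy A (X := 128):
  X = 128
  G = 99
  Y = 19 + 5·128 − 2·99 = 461

461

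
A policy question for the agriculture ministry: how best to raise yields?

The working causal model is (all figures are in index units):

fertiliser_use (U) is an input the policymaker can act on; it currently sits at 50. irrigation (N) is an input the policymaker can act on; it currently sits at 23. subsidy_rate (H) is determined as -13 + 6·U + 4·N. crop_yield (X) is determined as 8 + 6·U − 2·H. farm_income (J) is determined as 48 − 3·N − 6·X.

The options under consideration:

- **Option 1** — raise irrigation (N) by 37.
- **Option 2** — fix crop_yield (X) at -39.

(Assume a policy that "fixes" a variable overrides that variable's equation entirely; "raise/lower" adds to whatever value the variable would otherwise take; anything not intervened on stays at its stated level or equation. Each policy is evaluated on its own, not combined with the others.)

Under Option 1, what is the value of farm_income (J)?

Option 1 (N + 37):
  U = 50
  N = 23 + 37 = 60
  H = -13 + 6·50 + 4·60 = 527
  X = 8 + 6·50 − 2·527 = -746
  J = 48 − 3·60 − 6·(-746) = 4344

4344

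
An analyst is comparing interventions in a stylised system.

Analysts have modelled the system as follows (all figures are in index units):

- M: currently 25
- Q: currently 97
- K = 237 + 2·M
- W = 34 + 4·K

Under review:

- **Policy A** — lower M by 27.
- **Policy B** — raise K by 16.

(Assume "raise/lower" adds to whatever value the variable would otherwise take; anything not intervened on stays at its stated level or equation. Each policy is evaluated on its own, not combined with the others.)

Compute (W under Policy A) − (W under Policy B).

-280

Policy A (M − 27):
  M = 25 − 27 = -2
  K = 237 + 2·(-2) = 233
  W = 34 + 4·233 = 966
Policy B (K + 16):
  M = 25
  K = 237 + 2·25 (+16 from intervention) = 303
  W = 34 + 4·303 = 1246
W: 966 − 1246 = -280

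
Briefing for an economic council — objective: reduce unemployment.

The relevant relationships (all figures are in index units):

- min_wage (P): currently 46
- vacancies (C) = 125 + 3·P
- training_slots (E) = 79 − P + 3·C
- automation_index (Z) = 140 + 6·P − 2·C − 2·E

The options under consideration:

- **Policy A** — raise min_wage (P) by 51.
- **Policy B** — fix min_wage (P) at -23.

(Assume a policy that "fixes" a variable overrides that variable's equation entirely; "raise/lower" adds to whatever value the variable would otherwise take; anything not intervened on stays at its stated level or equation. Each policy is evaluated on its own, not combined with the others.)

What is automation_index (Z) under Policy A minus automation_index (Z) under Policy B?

-1920

Policy A (P + 51):
  P = 46 + 51 = 97
  C = 125 + 3·97 = 416
  E = 79 − 97 + 3·416 = 1230
  Z = 140 + 6·97 − 2·416 − 2·1230 = -2570
Policy B (P := -23):
  P = -23
  C = 125 + 3·(-23) = 56
  E = 79 − (-23) + 3·56 = 270
  Z = 140 + 6·(-23) − 2·56 − 2·270 = -650
Z: -2570 − (-650) = -1920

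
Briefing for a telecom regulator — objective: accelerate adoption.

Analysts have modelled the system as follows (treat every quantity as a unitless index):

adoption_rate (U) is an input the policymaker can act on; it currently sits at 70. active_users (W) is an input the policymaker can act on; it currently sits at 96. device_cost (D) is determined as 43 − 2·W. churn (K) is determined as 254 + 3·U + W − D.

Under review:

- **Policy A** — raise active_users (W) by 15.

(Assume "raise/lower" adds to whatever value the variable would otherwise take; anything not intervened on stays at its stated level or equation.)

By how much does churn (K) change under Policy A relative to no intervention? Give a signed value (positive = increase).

Baseline:
  U = 70
  W = 96
  D = 43 − 2·96 = -149
  K = 254 + 3·70 + 96 − (-149) = 709
Policy A (W + 15):
  U = 70
  W = 96 + 15 = 111
  D = 43 − 2·111 = -179
  K = 254 + 3·70 + 111 − (-179) = 754
Change in K: 754 − 709 = 45

45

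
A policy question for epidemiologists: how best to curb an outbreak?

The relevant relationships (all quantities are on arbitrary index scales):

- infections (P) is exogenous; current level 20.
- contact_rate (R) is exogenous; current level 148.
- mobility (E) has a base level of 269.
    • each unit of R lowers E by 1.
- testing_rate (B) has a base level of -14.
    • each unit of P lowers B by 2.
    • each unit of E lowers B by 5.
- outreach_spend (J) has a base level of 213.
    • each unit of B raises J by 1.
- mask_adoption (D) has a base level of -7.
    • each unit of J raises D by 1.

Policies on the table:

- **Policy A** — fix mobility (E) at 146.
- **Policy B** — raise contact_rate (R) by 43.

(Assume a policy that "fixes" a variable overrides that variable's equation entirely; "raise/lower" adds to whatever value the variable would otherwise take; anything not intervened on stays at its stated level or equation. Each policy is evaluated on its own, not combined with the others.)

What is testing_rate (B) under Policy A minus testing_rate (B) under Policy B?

Policy A (E := 146):
  P = 20
  R = 148
  E = 146
  B = -14 − 2·20 − 5·146 = -784
Policy B (R + 43):
  P = 20
  R = 148 + 43 = 191
  E = 269 − 191 = 78
  B = -14 − 2·20 − 5·78 = -444
B: -784 − (-444) = -340

-340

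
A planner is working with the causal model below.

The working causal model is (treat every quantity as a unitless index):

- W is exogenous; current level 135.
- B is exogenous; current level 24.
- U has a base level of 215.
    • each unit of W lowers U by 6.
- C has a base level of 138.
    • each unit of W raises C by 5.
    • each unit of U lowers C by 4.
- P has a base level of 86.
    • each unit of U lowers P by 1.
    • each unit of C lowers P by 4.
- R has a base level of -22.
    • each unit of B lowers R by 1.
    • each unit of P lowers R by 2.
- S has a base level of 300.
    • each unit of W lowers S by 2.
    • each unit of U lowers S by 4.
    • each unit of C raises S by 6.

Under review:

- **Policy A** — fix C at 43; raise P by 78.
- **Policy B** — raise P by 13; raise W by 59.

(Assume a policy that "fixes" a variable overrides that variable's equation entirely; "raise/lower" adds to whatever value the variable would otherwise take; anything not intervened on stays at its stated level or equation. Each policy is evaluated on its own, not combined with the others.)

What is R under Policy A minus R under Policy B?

-38310

Policy A (C := 43, P + 78):
  W = 135
  B = 24
  U = 215 − 6·135 = -595
  C = 43
  P = 86 − (-595) − 4·43 (+78 from intervention) = 587
  R = -22 − 24 − 2·587 = -1220
Policy B (P + 13, W + 59):
  W = 135 + 59 = 194
  B = 24
  U = 215 − 6·194 = -949
  C = 138 + 5·194 − 4·(-949) = 4904
  P = 86 − (-949) − 4·4904 (+13 from intervention) = -18568
  R = -22 − 24 − 2·(-18568) = 37090
R: -1220 − 37090 = -38310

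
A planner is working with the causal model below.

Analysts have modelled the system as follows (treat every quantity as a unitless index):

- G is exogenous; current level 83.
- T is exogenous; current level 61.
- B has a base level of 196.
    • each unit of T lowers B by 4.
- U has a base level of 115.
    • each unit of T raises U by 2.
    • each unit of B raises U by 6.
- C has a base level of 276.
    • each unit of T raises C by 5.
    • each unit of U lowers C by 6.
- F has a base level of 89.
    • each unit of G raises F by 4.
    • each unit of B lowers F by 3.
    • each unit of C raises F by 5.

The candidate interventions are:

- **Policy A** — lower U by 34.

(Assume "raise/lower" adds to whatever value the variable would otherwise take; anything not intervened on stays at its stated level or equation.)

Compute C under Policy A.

1091

Policy A (U − 34):
  T = 61
  B = 196 − 4·61 = -48
  U = 115 + 2·61 + 6·(-48) (−34 from intervention) = -85
  C = 276 + 5·61 − 6·(-85) = 1091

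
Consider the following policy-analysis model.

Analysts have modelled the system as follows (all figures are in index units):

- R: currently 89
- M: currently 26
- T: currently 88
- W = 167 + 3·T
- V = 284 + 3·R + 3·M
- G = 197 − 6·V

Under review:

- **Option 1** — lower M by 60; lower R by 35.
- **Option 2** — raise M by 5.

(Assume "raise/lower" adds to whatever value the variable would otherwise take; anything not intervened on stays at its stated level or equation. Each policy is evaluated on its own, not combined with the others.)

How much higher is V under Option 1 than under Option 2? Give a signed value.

-300

Option 1 (M − 60, R − 35):
  R = 89 − 35 = 54
  M = 26 − 60 = -34
  V = 284 + 3·54 + 3·(-34) = 344
Option 2 (M + 5):
  R = 89
  M = 26 + 5 = 31
  V = 284 + 3·89 + 3·31 = 644
V: 344 − 644 = -300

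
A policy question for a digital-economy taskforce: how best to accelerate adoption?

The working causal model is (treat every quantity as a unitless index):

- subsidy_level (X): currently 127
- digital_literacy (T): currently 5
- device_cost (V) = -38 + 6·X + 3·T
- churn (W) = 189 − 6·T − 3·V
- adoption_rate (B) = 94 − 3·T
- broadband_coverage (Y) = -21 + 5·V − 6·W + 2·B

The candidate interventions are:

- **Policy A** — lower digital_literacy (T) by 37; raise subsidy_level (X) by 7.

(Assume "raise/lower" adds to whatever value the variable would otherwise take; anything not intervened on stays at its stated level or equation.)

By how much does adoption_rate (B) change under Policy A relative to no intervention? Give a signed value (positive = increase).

111

Baseline:
  T = 5
  B = 94 − 3·5 = 79
Policy A (T − 37, X + 7):
  T = 5 − 37 = -32
  B = 94 − 3·(-32) = 190
Change in B: 190 − 79 = 111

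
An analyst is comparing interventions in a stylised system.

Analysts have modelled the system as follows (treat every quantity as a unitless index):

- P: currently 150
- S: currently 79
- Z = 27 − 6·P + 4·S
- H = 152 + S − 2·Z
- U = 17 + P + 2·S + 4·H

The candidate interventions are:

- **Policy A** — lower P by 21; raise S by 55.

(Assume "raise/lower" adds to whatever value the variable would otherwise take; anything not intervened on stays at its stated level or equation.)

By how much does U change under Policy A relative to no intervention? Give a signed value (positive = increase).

Baseline:
  P = 150
  S = 79
  Z = 27 − 6·150 + 4·79 = -557
  H = 152 + 79 − 2·(-557) = 1345
  U = 17 + 150 + 2·79 + 4·1345 = 5705
Policy A (P − 21, S + 55):
  P = 150 − 21 = 129
  S = 79 + 55 = 134
  Z = 27 − 6·129 + 4·134 = -211
  H = 152 + 134 − 2·(-211) = 708
  U = 17 + 129 + 2·134 + 4·708 = 3246
Change in U: 3246 − 5705 = -2459

-2459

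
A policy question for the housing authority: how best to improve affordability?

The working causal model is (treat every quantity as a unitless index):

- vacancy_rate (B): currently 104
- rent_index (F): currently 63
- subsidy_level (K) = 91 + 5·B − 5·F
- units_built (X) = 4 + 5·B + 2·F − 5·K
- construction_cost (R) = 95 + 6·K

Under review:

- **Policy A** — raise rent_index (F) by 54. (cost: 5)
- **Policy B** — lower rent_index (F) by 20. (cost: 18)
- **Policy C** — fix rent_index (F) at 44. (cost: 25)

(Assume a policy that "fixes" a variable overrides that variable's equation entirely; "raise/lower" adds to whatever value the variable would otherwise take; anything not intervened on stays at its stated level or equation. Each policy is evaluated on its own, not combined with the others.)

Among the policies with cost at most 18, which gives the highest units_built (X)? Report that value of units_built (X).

628

Policy A (F + 54):
  B = 104
  F = 63 + 54 = 117
  K = 91 + 5·104 − 5·117 = 26
  X = 4 + 5·104 + 2·117 − 5·26 = 628
Policy B (F − 20):
  B = 104
  F = 63 − 20 = 43
  K = 91 + 5·104 − 5·43 = 396
  X = 4 + 5·104 + 2·43 − 5·396 = -1370
Comparing — Policy A: X=628, Policy B: X=-1370. Highest is 628 (Policy A).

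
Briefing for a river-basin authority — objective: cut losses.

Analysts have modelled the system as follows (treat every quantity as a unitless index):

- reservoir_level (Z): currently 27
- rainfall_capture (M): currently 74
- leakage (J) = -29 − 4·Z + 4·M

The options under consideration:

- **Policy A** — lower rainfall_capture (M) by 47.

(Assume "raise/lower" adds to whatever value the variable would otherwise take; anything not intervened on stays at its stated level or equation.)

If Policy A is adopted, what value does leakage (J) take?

-29

Policy A (M − 47):
  Z = 27
  M = 74 − 47 = 27
  J = -29 − 4·27 + 4·27 = -29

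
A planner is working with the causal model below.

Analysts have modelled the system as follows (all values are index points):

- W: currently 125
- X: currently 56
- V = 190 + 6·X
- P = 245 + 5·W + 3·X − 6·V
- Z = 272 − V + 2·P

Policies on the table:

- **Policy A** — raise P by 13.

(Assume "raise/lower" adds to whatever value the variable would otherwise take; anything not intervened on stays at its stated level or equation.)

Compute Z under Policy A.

-4464

Policy A (P + 13):
  W = 125
  X = 56
  V = 190 + 6·56 = 526
  P = 245 + 5·125 + 3·56 − 6·526 (+13 from intervention) = -2105
  Z = 272 − 526 + 2·(-2105) = -4464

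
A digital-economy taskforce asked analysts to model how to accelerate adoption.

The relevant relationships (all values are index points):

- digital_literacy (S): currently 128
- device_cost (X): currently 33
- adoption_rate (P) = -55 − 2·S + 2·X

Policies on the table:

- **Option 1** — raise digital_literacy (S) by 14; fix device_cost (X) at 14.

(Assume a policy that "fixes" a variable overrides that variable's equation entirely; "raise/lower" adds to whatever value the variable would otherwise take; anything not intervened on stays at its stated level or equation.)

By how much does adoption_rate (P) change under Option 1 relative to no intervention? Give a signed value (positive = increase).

-66

Baseline:
  S = 128
  X = 33
  P = -55 − 2·128 + 2·33 = -245
Option 1 (S + 14, X := 14):
  S = 128 + 14 = 142
  X = 14
  P = -55 − 2·142 + 2·14 = -311
Change in P: -311 − (-245) = -66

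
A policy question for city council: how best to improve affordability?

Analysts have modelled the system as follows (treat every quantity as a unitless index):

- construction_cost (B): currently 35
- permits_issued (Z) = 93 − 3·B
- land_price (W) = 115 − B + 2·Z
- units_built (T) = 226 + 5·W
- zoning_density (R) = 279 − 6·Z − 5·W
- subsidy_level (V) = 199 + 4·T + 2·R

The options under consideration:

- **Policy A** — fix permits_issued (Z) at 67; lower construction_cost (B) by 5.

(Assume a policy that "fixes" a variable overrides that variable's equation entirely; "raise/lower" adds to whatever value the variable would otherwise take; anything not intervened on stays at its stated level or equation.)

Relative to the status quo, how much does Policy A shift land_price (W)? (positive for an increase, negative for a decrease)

Baseline:
  B = 35
  Z = 93 − 3·35 = -12
  W = 115 − 35 + 2·(-12) = 56
Policy A (Z := 67, B − 5):
  B = 35 − 5 = 30
  Z = 67
  W = 115 − 30 + 2·67 = 219
Change in W: 219 − 56 = 163

163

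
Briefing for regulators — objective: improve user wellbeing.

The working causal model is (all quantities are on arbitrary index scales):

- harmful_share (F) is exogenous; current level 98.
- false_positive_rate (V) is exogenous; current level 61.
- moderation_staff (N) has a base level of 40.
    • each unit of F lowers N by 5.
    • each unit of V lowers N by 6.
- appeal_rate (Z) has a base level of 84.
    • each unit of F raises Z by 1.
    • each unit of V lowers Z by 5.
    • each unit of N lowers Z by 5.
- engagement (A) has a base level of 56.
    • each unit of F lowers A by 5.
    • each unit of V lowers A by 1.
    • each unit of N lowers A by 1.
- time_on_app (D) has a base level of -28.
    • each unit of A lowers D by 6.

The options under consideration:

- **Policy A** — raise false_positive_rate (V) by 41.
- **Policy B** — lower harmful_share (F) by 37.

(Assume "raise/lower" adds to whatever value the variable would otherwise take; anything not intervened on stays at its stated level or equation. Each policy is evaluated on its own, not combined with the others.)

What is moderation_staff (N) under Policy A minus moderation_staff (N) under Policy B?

-431

Policy A (V + 41):
  F = 98
  V = 61 + 41 = 102
  N = 40 − 5·98 − 6·102 = -1062
Policy B (F − 37):
  F = 98 − 37 = 61
  V = 61
  N = 40 − 5·61 − 6·61 = -631
N: -1062 − (-631) = -431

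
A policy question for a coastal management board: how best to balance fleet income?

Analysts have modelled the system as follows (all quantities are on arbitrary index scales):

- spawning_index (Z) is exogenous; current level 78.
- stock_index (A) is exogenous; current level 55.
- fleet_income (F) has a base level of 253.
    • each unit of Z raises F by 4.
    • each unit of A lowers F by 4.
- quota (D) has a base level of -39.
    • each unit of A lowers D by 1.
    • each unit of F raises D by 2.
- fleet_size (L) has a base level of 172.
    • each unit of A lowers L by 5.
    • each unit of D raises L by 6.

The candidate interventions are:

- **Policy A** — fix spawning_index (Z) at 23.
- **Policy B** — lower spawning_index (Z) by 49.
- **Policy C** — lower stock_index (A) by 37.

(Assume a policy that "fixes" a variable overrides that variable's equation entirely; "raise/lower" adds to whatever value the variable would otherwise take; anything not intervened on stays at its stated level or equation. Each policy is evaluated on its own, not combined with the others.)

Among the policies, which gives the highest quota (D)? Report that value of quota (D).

929

Policy A (Z := 23):
  Z = 23
  A = 55
  F = 253 + 4·23 − 4·55 = 125
  D = -39 − 55 + 2·125 = 156
Policy B (Z − 49):
  Z = 78 − 49 = 29
  A = 55
  F = 253 + 4·29 − 4·55 = 149
  D = -39 − 55 + 2·149 = 204
Policy C (A − 37):
  Z = 78
  A = 55 − 37 = 18
  F = 253 + 4·78 − 4·18 = 493
  D = -39 − 18 + 2·493 = 929
Comparing — Policy A: D=156, Policy B: D=204, Policy C: D=929. Highest is 929 (Policy C).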